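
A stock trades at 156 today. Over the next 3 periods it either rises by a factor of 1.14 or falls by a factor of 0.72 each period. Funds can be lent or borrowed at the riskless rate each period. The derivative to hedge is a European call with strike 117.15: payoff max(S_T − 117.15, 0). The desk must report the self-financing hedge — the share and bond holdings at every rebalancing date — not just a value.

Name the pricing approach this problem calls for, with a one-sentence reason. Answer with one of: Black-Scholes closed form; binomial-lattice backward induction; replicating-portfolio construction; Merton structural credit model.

framework: replicating-portfolio construction

Key observation: the deliverable is the dynamic trading strategy on the 3-step tree (spot 156, moves 1.14 and 0.72), so the valuation must go through the node-by-node replicating-portfolio solve.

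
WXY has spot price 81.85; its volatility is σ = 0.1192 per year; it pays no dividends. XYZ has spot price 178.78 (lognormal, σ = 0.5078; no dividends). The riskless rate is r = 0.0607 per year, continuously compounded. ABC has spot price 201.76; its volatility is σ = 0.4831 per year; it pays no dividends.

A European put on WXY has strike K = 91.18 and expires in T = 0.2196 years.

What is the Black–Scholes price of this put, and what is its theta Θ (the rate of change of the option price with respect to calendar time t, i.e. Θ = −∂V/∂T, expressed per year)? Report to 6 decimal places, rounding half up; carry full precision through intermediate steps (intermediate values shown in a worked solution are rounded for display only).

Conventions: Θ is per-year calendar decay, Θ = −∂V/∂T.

σ√T = 0.1192·√0.2196 = 0.055859
d₁ = (ln(S/K) + (r+σ²/2)T) / (σ√T) = (ln(81.85/91.18) + (0.0607+0.1192²/2)·0.2196) / 0.055859 = (-0.107947 + 0.014890) / 0.055859 = -1.665937
d₂ = d₁ − σ√T = -1.665937 − 0.055859 = -1.721796
e^{−rT} = 0.986759
N(−d₁) = 0.952137,  N(−d₂) = 0.957447
Put price V = K·e^{−rT}·N(−d₂) − S·N(−d₁) = 86.144035 − 77.932419 = 8.211617
φ(d₁) = (1/√(2π))·e^{−d₁²/2} = 0.099598
Θ = −S·φ(d₁)·σ/(2√T) + r·K·e^{−rT}·N(−d₂) = −1.036811 + 5.228943 = 4.192132

price = 8.211617
Θ = 4.192132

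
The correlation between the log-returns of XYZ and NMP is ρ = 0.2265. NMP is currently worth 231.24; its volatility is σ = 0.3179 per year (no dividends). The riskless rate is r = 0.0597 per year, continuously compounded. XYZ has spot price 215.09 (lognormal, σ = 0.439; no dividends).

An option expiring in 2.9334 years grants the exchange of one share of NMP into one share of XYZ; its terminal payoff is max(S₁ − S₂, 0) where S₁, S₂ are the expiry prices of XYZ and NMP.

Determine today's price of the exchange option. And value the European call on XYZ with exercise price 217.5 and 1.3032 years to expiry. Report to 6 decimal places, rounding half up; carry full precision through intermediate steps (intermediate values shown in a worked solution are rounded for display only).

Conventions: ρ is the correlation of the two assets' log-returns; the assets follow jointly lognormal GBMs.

σ_eff = √(σ₁² + σ₂² − 2ρσ₁σ₂) = √(0.439² + 0.3179² − 2·0.2265·0.439·0.3179) = 0.480168
d₁ = (ln(S₁/S₂) + (q₂ − q₁ + σ_eff²/2)T) / (σ_eff√T) = (ln(215.09/231.24) + (0.0 − 0.0 + 0.115281)·2.9334) / 0.822392 = 0.323161
d₂ = d₁ − σ_eff√T = 0.323161 − 0.822392 = -0.499232
N(d₁) = 0.626713,  N(d₂) = 0.308808
V = S₁·e^{−q₁T}·N(d₁) − S₂·e^{−q₂T}·N(d₂) = 134.799765 − 71.408793 = 63.390973
[vanilla: XYZ call K=217.5]
σ√T = 0.439·√1.3032 = 0.501153
d₁ = (ln(S/K) + (r+σ²/2)T) / (σ√T) = (ln(215.09/217.5) + (0.0597+0.439²/2)·1.3032) / 0.501153 = (-0.011142 + 0.203378) / 0.501153 = 0.383587
d₂ = d₁ − σ√T = 0.383587 − 0.501153 = -0.117566
e^{−rT} = 0.925148
N(d₁) = 0.649358,  N(d₂) = 0.453206
price = S·N(d₁) − K·e^{−rT}·N(d₂) = 139.670364 − 91.194011 = 48.476353

exchange price = 63.390973
price(XYZ call K=217.5) = 48.476353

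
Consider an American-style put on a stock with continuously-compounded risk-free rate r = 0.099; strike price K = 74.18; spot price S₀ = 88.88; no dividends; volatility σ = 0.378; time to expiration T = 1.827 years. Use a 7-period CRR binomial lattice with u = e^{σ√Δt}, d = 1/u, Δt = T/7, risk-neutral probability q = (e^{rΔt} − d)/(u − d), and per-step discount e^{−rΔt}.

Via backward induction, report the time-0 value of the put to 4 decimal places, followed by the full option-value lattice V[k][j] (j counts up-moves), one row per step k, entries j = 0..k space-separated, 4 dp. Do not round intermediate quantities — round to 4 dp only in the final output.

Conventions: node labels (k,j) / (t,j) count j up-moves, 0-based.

price = 5.9280
tree:
5.9280
9.8122 2.6302
15.7578 4.8015 0.7523
24.3834 8.5653 1.5585 0.0438
33.1282 14.7985 3.2256 0.0934 0.0000
40.3374 24.3834 6.6694 0.1994 0.0000 0.0000
46.2805 33.1282 13.7757 0.4256 0.0000 0.0000 0.0000
51.1800 40.3374 24.3834 0.9083 0.0000 0.0000 0.0000 0.0000

Δt=0.26100  u=1.21302  d=0.82439  q=0.51922  discount=0.97449
step 7 (expiry): payoffs max(K−S,0) = 51.1800 40.3374 24.3834 0.9083 0.0000 0.0000 0.0000 0.0000
k=6: (k=6,j=0): S=27.8995, K−S=46.2805, hold=44.3883 ⇒ V=46.2805 exercise | (k=6,j=1): S=41.0518, K−S=33.1282, hold=31.2360 ⇒ V=33.1282 exercise | (k=6,j=2): S=60.4043, K−S=13.7757, hold=11.8835 ⇒ V=13.7757 exercise | (k=6,j=3): S=88.8800, K−S=0.0000, hold=0.4256 ⇒ V=0.4256 continue | (k=6,j=4): S=130.7796, K−S=0.0000, hold=0.0000 ⇒ V=0.0000 continue | (k=6,j=5): S=192.4315, K−S=0.0000, hold=0.0000 ⇒ V=0.0000 continue | (k=6,j=6): S=283.1471, K−S=0.0000, hold=0.0000 ⇒ V=0.0000 continue
k=5: (k=5,j=0): S=33.8426, K−S=40.3374, hold=38.4452 ⇒ V=40.3374 exercise | (k=5,j=1): S=49.7966, K−S=24.3834, hold=22.4912 ⇒ V=24.3834 exercise | (k=5,j=2): S=73.2717, K−S=0.9083, hold=6.6694 ⇒ V=6.6694 continue | (k=5,j=3): S=107.8132, K−S=0.0000, hold=0.1994 ⇒ V=0.1994 continue | (k=5,j=4): S=158.6383, K−S=0.0000, hold=0.0000 ⇒ V=0.0000 continue | (k=5,j=5): S=233.4233, K−S=0.0000, hold=0.0000 ⇒ V=0.0000 continue
k=4: (k=4,j=0): S=41.0518, K−S=33.1282, hold=31.2360 ⇒ V=33.1282 exercise | (k=4,j=1): S=60.4043, K−S=13.7757, hold=14.7985 ⇒ V=14.7985 continue | (k=4,j=2): S=88.8800, K−S=0.0000, hold=3.2256 ⇒ V=3.2256 continue | (k=4,j=3): S=130.7796, K−S=0.0000, hold=0.0934 ⇒ V=0.0934 continue | (k=4,j=4): S=192.4315, K−S=0.0000, hold=0.0000 ⇒ V=0.0000 continue
k=3: (k=3,j=0): S=49.7966, K−S=24.3834, hold=23.0087 ⇒ V=24.3834 exercise | (k=3,j=1): S=73.2717, K−S=0.9083, hold=8.5653 ⇒ V=8.5653 continue | (k=3,j=2): S=107.8132, K−S=0.0000, hold=1.5585 ⇒ V=1.5585 continue | (k=3,j=3): S=158.6383, K−S=0.0000, hold=0.0438 ⇒ V=0.0438 continue
k=2: (k=2,j=0): S=60.4043, K−S=13.7757, hold=15.7578 ⇒ V=15.7578 continue | (k=2,j=1): S=88.8800, K−S=0.0000, hold=4.8015 ⇒ V=4.8015 continue | (k=2,j=2): S=130.7796, K−S=0.0000, hold=0.7523 ⇒ V=0.7523 continue
k=1: (k=1,j=0): S=73.2717, K−S=0.9083, hold=9.8122 ⇒ V=9.8122 continue | (k=1,j=1): S=107.8132, K−S=0.0000, hold=2.6302 ⇒ V=2.6302 continue
k=0: (k=0,j=0): S=88.8800, K−S=0.0000, hold=5.9280 ⇒ V=5.9280 continue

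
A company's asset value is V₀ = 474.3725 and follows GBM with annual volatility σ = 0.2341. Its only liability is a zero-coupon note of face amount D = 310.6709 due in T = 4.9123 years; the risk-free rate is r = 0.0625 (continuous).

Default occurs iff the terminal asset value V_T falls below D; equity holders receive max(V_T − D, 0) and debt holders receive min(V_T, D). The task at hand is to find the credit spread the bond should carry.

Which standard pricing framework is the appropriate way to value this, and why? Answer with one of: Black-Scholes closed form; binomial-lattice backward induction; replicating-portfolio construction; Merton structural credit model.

framework: Merton structural credit model

Key observation: the data describe a firm's assets (V₀ = 474.3725, GBM) and a single zero-coupon debt of face 310.6709, so credit quantities follow from equity-as-call in the structural model.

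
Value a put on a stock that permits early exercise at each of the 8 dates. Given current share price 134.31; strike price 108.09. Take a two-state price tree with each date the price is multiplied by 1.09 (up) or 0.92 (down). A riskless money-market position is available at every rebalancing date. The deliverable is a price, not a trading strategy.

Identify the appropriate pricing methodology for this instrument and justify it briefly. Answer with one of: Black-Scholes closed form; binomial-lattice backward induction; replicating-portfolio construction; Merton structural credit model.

framework: binomial-lattice backward induction

Key observation: early exercise of the strike-108.09 put must be checked at each of the 8 dates (spot 134.31), which forces a node-by-node comparison of intrinsic and continuation value backward from expiry.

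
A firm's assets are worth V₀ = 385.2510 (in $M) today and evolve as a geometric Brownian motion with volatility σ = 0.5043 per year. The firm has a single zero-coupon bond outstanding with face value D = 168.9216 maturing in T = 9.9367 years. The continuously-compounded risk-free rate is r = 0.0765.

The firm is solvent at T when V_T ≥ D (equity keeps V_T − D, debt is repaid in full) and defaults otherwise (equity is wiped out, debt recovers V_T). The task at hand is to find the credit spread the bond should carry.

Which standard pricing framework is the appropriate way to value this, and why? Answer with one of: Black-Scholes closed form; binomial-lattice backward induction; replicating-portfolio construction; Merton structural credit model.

Key observation: the question is about default risk generated by asset-value dynamics against a debt face of 168.9216 — the structural framework prices exactly that.

framework: Merton structural credit model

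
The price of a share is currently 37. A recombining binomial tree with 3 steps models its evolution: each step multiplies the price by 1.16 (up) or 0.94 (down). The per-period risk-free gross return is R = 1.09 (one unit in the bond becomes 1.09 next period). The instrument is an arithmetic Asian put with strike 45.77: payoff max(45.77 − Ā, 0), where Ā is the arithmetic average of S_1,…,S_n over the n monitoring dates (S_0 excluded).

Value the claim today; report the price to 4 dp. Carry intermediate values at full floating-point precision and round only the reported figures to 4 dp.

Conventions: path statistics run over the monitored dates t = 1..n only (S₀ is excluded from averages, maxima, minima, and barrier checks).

price = 2.4703

With p* = (R−d)/(u−d) = 0.6818, sum probability × payoff across the paths and divide by R^3.
Enumerate all 2^3 = 8 price paths (U = up ×1.16, D = down ×0.94); each path with k up-moves has probability p*^k·(1−p*)^(3−k).
DDD: Ā=32.7349, payoff=13.0351, prob=0.032213
UDD: Ā=40.3963, payoff=5.3737, prob=0.069027
DUD: Ā=37.6830, payoff=8.0870, prob=0.069027
UUD: Ā=46.5024, payoff=0.0000, prob=0.147915
DDU: Ā=35.1324, payoff=10.6376, prob=0.069027
UDU: Ā=43.3549, payoff=2.4151, prob=0.147915
DUU: Ā=40.6416, payoff=5.1284, prob=0.147915
UUU: Ā=50.1535, payoff=0.0000, prob=0.316961
Price = Σ prob·payoff / R^3 = 3.199123 / 1.295029 = 2.4703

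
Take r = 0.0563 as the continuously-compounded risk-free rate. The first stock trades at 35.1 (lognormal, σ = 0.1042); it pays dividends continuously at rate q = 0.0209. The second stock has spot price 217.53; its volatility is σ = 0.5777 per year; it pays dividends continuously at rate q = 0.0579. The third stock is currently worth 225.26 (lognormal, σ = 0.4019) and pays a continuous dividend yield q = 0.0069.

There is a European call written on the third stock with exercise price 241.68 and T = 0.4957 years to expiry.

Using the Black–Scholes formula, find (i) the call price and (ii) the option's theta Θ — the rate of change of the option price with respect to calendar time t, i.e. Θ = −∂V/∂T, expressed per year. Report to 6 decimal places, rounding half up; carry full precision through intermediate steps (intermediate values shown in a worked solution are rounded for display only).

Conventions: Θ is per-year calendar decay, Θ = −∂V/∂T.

price = 20.918030
Θ = -29.832080

σ√T = 0.4019·√0.4957 = 0.282962
d₁ = (ln(S/K) + (r−q+σ²/2)T) / (σ√T) = (ln(225.26/241.68) + (0.0563−0.0069+0.4019²/2)·0.4957) / 0.282962 = (-0.070359 + 0.064521) / 0.282962 = -0.020632
d₂ = d₁ − σ√T = -0.020632 − 0.282962 = -0.303593
e^{−rT} = 0.972478
e^{−qT} = 0.996586
N(d₁) = 0.491770,  N(d₂) = 0.380719
Call price V = S·e^{−qT}·N(d₁) − K·e^{−rT}·N(d₂) = 110.397786 − 89.479756 = 20.918030
φ(d₁) = (1/√(2π))·e^{−d₁²/2} = 0.398857
Θ = −S·e^{−qT}·φ(d₁)·σ/(2√T) + q·S·e^{−qT}·N(d₁) − r·K·e^{−rT}·N(d₂) = −25.556115 + 0.761745 − 5.037710 = -29.832080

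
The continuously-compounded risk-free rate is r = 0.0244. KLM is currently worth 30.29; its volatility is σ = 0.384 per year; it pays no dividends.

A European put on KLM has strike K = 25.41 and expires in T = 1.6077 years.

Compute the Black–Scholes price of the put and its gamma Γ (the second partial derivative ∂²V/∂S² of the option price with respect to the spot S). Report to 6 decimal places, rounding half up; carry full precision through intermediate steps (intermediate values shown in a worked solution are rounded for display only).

σ√T = 0.384·√1.6077 = 0.486893
d₁ = (ln(S/K) + (r+σ²/2)T) / (σ√T) = (ln(30.29/25.41) + (0.0244+0.384²/2)·1.6077) / 0.486893 = (0.175675 + 0.157760) / 0.486893 = 0.684822
d₂ = d₁ − σ√T = 0.684822 − 0.486893 = 0.197929
e^{−rT} = 0.961532
N(−d₁) = 0.246728,  N(−d₂) = 0.421550
Put price V = K·e^{−rT}·N(−d₂) − S·N(−d₁) = 10.299537 − 7.473394 = 2.826142
φ(d₁) = (1/√(2π))·e^{−d₁²/2} = 0.315553
Γ = φ(d₁) / (S·σ·√T) = 0.021396

price = 2.826142
Γ = 0.021396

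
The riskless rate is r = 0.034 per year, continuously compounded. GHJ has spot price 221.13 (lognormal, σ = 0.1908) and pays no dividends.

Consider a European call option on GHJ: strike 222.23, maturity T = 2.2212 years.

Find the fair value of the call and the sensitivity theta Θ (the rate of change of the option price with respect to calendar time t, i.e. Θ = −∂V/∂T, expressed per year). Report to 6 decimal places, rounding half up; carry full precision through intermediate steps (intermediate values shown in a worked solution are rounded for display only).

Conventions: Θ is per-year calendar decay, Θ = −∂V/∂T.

price = 32.416756
Θ = -9.031455

σ√T = 0.1908·√2.2212 = 0.284362
d₁ = (ln(S/K) + (r+σ²/2)T) / (σ√T) = (ln(221.13/222.23) + (0.034+0.1908²/2)·2.2212) / 0.284362 = (-0.004962 + 0.115952) / 0.284362 = 0.390311
d₂ = d₁ − σ√T = 0.390311 − 0.284362 = 0.105948
e^{−rT} = 0.927260
N(d₁) = 0.651847,  N(d₂) = 0.542188
Call price V = S·N(d₁) − K·e^{−rT}·N(d₂) = 144.142832 − 111.726075 = 32.416756
φ(d₁) = (1/√(2π))·e^{−d₁²/2} = 0.369683
Θ = −S·φ(d₁)·σ/(2√T) − r·K·e^{−rT}·N(d₂) = −5.232769 − 3.798687 = -9.031455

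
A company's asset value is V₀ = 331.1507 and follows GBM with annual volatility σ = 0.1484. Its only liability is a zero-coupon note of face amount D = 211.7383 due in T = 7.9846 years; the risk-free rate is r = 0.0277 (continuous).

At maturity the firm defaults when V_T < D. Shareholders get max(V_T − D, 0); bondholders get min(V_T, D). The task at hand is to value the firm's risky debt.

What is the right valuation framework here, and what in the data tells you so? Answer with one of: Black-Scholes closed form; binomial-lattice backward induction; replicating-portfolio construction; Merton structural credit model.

Key observation: the asked-for credit quantity lives on the firm's capital structure — asset value, asset volatility, debt face 211.7383 — which is the structural model's domain.

framework: Merton structural credit model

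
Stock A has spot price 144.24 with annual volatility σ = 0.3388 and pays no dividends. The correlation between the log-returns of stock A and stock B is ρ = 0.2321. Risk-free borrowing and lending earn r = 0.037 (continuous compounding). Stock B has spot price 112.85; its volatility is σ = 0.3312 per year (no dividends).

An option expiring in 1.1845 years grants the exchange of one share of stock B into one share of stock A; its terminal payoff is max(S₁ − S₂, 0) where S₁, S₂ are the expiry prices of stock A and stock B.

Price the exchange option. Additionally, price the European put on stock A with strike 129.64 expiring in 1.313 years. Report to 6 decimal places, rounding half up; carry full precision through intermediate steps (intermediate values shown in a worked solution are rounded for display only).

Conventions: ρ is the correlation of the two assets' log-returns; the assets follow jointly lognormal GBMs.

exchange price = 41.904498
price(stock A put K=129.64) = 11.832044

σ_eff = √(σ₁² + σ₂² − 2ρσ₁σ₂) = √(0.3388² + 0.3312² − 2·0.2321·0.3388·0.3312) = 0.415200
d₁ = (ln(S₁/S₂) + (q₂ − q₁ + σ_eff²/2)T) / (σ_eff√T) = (ln(144.24/112.85) + (0.0 − 0.0 + 0.086195)·1.1845) / 0.451881 = 0.769046
d₂ = d₁ − σ_eff√T = 0.769046 − 0.451881 = 0.317164
N(d₁) = 0.779067,  N(d₂) = 0.624441
V = S₁·e^{−q₁T}·N(d₁) − S₂·e^{−q₂T}·N(d₂) = 112.372613 − 70.468114 = 41.904498
[vanilla: stock A put K=129.64]
σ√T = 0.3388·√1.313 = 0.388218
d₁ = (ln(S/K) + (r+σ²/2)T) / (σ√T) = (ln(144.24/129.64) + (0.037+0.3388²/2)·1.313) / 0.388218 = (0.106717 + 0.123938) / 0.388218 = 0.594137
d₂ = d₁ − σ√T = 0.594137 − 0.388218 = 0.205919
e^{−rT} = 0.952580
N(−d₁) = 0.276210,  N(−d₂) = 0.418427
price = K·e^{−rT}·N(−d₂) − S·N(−d₁) = 51.672595 − 39.840551 = 11.832044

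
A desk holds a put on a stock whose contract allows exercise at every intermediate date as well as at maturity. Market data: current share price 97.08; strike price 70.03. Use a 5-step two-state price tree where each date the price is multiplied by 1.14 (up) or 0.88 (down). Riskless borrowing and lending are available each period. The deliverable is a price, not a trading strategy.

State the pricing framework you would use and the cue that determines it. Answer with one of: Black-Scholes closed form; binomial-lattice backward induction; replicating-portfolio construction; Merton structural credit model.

framework: binomial-lattice backward induction

Key observation: an American put (K = 70.03, S₀ = 97.08) on a 5-date tree has no closed form — the optimal stopping decision is embedded and must be resolved recursively from expiry.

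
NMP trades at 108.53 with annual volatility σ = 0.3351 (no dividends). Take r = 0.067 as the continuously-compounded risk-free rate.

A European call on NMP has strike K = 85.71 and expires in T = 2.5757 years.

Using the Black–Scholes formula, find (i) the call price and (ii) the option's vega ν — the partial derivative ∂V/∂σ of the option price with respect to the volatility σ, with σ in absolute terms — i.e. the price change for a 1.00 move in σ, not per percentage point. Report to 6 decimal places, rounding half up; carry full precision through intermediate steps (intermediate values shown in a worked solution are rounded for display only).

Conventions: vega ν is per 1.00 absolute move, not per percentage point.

σ√T = 0.3351·√2.5757 = 0.537802
d₁ = (ln(S/K) + (r+σ²/2)T) / (σ√T) = (ln(108.53/85.71) + (0.067+0.3351²/2)·2.5757) / 0.537802 = (0.236057 + 0.317187) / 0.537802 = 1.028715
d₂ = d₁ − σ√T = 1.028715 − 0.537802 = 0.490913
e^{−rT} = 0.841498
N(d₁) = 0.848193,  N(d₂) = 0.688256
Call price V = S·N(d₁) − K·e^{−rT}·N(d₂) = 92.054395 − 49.640309 = 42.414086
φ(d₁) = (1/√(2π))·e^{−d₁²/2} = 0.235025
ν = S·φ(d₁)·√T = 40.936495

price = 42.414086
ν = 40.936495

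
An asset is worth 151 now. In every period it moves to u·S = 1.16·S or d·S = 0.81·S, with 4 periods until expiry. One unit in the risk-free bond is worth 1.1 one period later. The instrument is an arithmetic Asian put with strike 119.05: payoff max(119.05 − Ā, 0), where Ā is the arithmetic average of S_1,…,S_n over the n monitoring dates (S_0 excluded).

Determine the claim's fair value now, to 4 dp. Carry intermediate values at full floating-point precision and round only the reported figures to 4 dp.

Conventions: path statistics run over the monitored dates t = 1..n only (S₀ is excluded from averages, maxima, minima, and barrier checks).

price = 0.1331

Set p* = 0.8286 (from d < R < u); the path-dependent value is the discounted p*-expectation over all price paths.
Enumerate all 2^4 = 16 price paths (U = up ×1.16, D = down ×0.81); each path with k up-moves has probability p*^k·(1−p*)^(4−k).
DDDD: Ā=91.6573, payoff=27.3927, prob=0.000864
UDDD: Ā=131.2623, payoff=0.0000, prob=0.004174
DUDD: Ā=118.0498, payoff=1.0002, prob=0.004174
UUDD: Ā=169.0590, payoff=0.0000, prob=0.020176
DDUD: Ā=107.3477, payoff=11.7023, prob=0.004174
UDUD: Ā=153.7325, payoff=0.0000, prob=0.020176
DUUD: Ā=140.5200, payoff=0.0000, prob=0.020176
UUUD: Ā=201.2385, payoff=0.0000, prob=0.097515
DDDU: Ā=98.6790, payoff=20.3710, prob=0.004174
UDDU: Ā=141.3180, payoff=0.0000, prob=0.020176
DUDU: Ā=128.1055, payoff=0.0000, prob=0.020176
UUDU: Ā=183.4598, payoff=0.0000, prob=0.097515
DDUU: Ā=117.4034, payoff=1.6466, prob=0.020176
UDUU: Ā=168.1333, payoff=0.0000, prob=0.097515
DUUU: Ā=154.9208, payoff=0.0000, prob=0.097515
UUUU: Ā=221.8619, payoff=0.0000, prob=0.471324
Price = Σ prob·payoff / R^4 = 0.194936 / 1.464100 = 0.1331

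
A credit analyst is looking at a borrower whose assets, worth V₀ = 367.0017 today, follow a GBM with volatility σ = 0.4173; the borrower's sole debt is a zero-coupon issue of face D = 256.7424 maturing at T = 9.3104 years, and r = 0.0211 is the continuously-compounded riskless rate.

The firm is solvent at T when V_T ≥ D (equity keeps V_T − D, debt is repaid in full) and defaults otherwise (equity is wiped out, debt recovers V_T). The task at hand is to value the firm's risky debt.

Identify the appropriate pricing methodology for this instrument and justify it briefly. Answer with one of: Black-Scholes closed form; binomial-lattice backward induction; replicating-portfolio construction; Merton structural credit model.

framework: Merton structural credit model

Key observation: assets follow a GBM and default happens iff V_T < 256.7424; valuing claims on that split (equity as a call, risky debt as the residual) is the structural model's definition.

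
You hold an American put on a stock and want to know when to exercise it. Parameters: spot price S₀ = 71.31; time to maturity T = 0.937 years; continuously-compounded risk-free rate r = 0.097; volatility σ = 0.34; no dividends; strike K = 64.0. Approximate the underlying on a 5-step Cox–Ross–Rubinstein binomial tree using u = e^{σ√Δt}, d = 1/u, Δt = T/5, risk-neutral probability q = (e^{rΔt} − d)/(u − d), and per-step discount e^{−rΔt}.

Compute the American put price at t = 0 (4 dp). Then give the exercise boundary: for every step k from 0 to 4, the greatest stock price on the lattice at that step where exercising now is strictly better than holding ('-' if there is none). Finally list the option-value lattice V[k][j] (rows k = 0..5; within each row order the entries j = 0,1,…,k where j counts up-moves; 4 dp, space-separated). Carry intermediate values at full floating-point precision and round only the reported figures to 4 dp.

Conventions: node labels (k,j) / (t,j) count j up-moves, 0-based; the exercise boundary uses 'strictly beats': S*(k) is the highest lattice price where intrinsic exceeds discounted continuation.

Δt=0.18740, u=1.15857, d=0.86313, q=0.52536, disc=e^(-rΔt)=0.98199
k=5 terminal: V=max(K-S,0) → 29.8381 18.1451 2.4499 0.0000 0.0000 0.0000
k=4: j=0 S=39.5789 intr=24.4211 cont=23.2682 V=24.4211[EX]; j=1 S=53.1260 intr=10.8740 cont=9.7211 V=10.8740[EX]; j=2 S=71.3100 intr=0.0000 cont=1.1419 V=1.1419[hold]; j=3 S=95.7180 intr=0.0000 cont=0.0000 V=0.0000[hold]; j=4 S=128.4805 intr=0.0000 cont=0.0000 V=0.0000[hold]  S*(4)=53.1260
k=3: j=0 S=45.8549 intr=18.1451 cont=16.9923 V=18.1451[EX]; j=1 S=61.5501 intr=2.4499 cont=5.6573 V=5.6573[hold]; j=2 S=82.6175 intr=0.0000 cont=0.5322 V=0.5322[hold]; j=3 S=110.8959 intr=0.0000 cont=0.0000 V=0.0000[hold]  S*(3)=45.8549
k=2: j=0 S=53.1260 intr=10.8740 cont=11.3758 V=11.3758[hold]; j=1 S=71.3100 intr=0.0000 cont=2.9114 V=2.9114[hold]; j=2 S=95.7180 intr=0.0000 cont=0.2481 V=0.2481[hold]  S*(2)=-
k=1: j=0 S=61.5501 intr=2.4499 cont=6.8041 V=6.8041[hold]; j=1 S=82.6175 intr=0.0000 cont=1.4849 V=1.4849[hold]  S*(1)=-
k=0: j=0 S=71.3100 intr=0.0000 cont=3.9374 V=3.9374[hold]  S*(0)=-

price = 3.9374
boundary = - - - 45.8549 53.1260
tree:
3.9374
6.8041 1.4849
11.3758 2.9114 0.2481
18.1451 5.6573 0.5322 0.0000
24.4211 10.8740 1.1419 0.0000 0.0000
29.8381 18.1451 2.4499 0.0000 0.0000 0.0000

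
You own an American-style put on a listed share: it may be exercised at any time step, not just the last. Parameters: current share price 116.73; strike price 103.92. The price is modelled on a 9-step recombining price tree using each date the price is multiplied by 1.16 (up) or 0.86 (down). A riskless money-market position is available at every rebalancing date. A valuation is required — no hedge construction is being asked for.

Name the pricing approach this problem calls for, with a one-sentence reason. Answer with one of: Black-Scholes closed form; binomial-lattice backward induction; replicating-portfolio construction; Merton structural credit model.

framework: binomial-lattice backward induction

Key observation: an American put (K = 103.92, S₀ = 116.73) on a 9-date tree has no closed form — the optimal stopping decision is embedded and must be resolved recursively from expiry.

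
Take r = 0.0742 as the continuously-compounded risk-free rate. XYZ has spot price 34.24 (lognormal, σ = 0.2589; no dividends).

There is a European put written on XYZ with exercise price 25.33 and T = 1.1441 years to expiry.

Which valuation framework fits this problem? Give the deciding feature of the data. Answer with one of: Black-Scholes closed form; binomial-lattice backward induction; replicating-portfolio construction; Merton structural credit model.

framework: Black-Scholes closed form

Key observation: everything needed for the exact continuous-time valuation of the European put on XYZ (strike 25.33) is given, and no feature rules the closed form out.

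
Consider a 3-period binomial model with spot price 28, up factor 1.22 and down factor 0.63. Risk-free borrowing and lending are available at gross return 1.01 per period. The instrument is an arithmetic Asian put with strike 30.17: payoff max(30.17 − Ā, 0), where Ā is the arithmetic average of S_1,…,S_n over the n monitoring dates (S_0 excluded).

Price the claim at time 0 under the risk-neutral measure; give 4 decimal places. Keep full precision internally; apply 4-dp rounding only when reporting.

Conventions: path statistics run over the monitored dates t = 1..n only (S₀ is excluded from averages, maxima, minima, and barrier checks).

price = 5.2386

Risk-neutral up-probability p* = (R−d)/(u−d) = (1.01−0.63)/(1.22−0.63) = 0.6441; the claim prices as the p*-weighted sum of path payoffs discounted by R^3.
Enumerate all 2^3 = 8 price paths (U = up ×1.22, D = down ×0.63); each path with k up-moves has probability p*^k·(1−p*)^(3−k).
DDD: Ā=11.9182, payoff=18.2518, prob=0.045092
UDD: Ā=23.0796, payoff=7.0904, prob=0.081595
DUD: Ā=17.5730, payoff=12.5970, prob=0.081595
UUD: Ā=34.0302, payoff=0.0000, prob=0.147649
DDU: Ā=14.1038, payoff=16.0662, prob=0.081595
UDU: Ā=27.3121, payoff=2.8579, prob=0.147649
DUU: Ā=21.8054, payoff=8.3646, prob=0.147649
UUU: Ā=42.2263, payoff=0.0000, prob=0.267174
Price = Σ prob·payoff / R^3 = 5.397349 / 1.030301 = 5.2386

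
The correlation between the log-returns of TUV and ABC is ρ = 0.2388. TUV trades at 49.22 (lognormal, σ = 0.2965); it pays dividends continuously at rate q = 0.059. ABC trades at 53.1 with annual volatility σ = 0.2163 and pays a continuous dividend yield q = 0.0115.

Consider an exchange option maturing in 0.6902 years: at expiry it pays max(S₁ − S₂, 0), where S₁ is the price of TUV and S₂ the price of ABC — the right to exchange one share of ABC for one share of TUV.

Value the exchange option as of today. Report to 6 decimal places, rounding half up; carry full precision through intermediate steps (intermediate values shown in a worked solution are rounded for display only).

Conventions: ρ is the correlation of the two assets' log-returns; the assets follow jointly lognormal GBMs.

exchange price = 3.043272

σ_eff = √(σ₁² + σ₂² − 2ρσ₁σ₂) = √(0.2965² + 0.2163² − 2·0.2388·0.2965·0.2163) = 0.322596
d₁ = (ln(S₁/S₂) + (q₂ − q₁ + σ_eff²/2)T) / (σ_eff√T) = (ln(49.22/53.1) + (0.0115 − 0.059 + 0.052034)·0.6902) / 0.268007 = -0.271439
d₂ = d₁ − σ_eff√T = -0.271439 − 0.268007 = -0.539446
N(d₁) = 0.393027,  N(d₂) = 0.294790
V = S₁·e^{−q₁T}·N(d₁) − S₂·e^{−q₂T}·N(d₂) = 18.572848 − 15.529576 = 3.043272
Key observation: r never enters — measured in units of ABC, the claim is a call on S₁/S₂ struck at 1, so only the dividend yields and σ_eff matter.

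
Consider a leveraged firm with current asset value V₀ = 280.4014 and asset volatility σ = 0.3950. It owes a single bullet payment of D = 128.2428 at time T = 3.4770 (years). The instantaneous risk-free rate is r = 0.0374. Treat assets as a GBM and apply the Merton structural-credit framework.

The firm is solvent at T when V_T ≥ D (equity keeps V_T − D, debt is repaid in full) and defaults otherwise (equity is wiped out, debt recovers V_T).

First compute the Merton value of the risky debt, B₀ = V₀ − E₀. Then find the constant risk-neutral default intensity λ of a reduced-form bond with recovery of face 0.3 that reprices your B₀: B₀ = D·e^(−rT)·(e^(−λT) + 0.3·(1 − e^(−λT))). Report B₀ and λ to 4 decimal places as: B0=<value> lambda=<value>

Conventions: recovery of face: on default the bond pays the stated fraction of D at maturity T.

B0=106.1312 lambda=0.0246

Work the structural quantities from V₀ = 280.4014 against face 128.2428:
d₁ = [ln(V₀/D) + (r + σ²/2)T] / (σ√T)
   = [ln(280.4014/128.2428) + (0.0374 + 0.5·0.3950²)·3.4770] / (0.3950·√3.4770)
   = [0.782297 + 0.401289] / 0.736545 = 1.606943
d₂ = d₁ − σ√T = 1.606943 − 0.736545 = 0.870397
N(d₁) = 0.945967,  N(d₂) = 0.807958,  e^(−rT) = 0.878060
E₀ = V₀·N(d₁) − D·e^(−rT)·N(d₂)
   = 280.4014·0.945967 − 128.2428·0.878060·0.807958 = 174.270239
B₀ = V₀ − E₀ = 280.4014 − 174.270239 = 106.131161
e^(−λT) = (B₀·e^(rT)/D − 0.3)/(1 − 0.3) = (106.1312·1.138874/128.2428 − 0.3)/0.7 = 0.91787045
λ = −ln(0.91787045)/3.4770 = 0.024647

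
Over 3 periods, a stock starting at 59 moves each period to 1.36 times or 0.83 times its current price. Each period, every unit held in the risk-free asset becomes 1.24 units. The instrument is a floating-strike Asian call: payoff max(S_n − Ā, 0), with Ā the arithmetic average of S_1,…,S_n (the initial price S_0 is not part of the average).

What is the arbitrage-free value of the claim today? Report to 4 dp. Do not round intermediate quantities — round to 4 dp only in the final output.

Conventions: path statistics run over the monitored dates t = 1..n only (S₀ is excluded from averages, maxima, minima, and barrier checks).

Risk-neutral up-probability p* = (R−d)/(u−d) = (1.24−0.83)/(1.36−0.83) = 0.7736; the claim prices as the p*-weighted sum of path payoffs discounted by R^3.
Enumerate all 2^3 = 8 price paths (U = up ×1.36, D = down ×0.83); each path with k up-moves has probability p*^k·(1−p*)^(3−k).
DDD: Ā=41.1168, payoff=0.0000, prob=0.011607
UDD: Ā=67.3722, payoff=0.0000, prob=0.039657
DUD: Ā=56.9488, payoff=0.0000, prob=0.039657
UUD: Ā=93.3138, payoff=0.0000, prob=0.135494
DDU: Ā=48.2975, payoff=6.9799, prob=0.039657
UDU: Ā=79.1380, payoff=11.4369, prob=0.135494
DUU: Ā=68.7147, payoff=21.8602, prob=0.135494
UUU: Ā=112.5928, payoff=35.8191, prob=0.462939
Price = Σ prob·payoff / R^3 = 21.370450 / 1.906624 = 11.2085

price = 11.2085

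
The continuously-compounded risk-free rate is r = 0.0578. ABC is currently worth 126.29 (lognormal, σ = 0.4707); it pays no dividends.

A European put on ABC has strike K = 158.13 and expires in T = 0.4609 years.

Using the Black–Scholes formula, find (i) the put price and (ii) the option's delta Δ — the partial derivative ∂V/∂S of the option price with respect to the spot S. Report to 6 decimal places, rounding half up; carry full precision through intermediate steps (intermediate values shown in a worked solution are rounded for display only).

σ√T = 0.4707·√0.4609 = 0.319556
d₁ = (ln(S/K) + (r+σ²/2)T) / (σ√T) = (ln(126.29/158.13) + (0.0578+0.4707²/2)·0.4609) / 0.319556 = (-0.224837 + 0.077698) / 0.319556 = -0.460446
d₂ = d₁ − σ√T = -0.460446 − 0.319556 = -0.780002
e^{−rT} = 0.973712
N(−d₁) = 0.677402,  N(−d₂) = 0.782305
Put price V = K·e^{−rT}·N(−d₂) − S·N(−d₁) = 120.453911 − 85.549088 = 34.904823
Δ = −N(−d₁) = -0.677402

price = 34.904823
Δ = -0.677402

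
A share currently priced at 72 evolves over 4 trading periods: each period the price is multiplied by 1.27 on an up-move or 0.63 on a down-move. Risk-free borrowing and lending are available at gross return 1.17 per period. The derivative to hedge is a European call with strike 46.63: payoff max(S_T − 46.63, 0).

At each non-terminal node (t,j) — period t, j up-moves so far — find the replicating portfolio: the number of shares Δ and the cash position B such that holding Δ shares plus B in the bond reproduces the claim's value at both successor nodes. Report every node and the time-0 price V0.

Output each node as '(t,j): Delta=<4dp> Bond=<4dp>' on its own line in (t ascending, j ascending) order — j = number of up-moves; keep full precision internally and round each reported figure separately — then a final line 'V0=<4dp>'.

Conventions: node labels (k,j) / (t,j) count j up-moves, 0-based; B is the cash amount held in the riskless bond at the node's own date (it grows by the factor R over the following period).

(0,0): Delta=0.9775 Bond=-23.0611
(1,0): Delta=0.8292 Bond=-20.2520
(1,1): Delta=0.9911 Bond=-28.2277
(2,0): Delta=0.0000 Bond=0.0000
(2,1): Delta=0.9053 Bond=-28.0828
(2,2): Delta=0.9990 Bond=-33.9419
(3,0): Delta=0.0000 Bond=0.0000
(3,1): Delta=0.0000 Bond=0.0000
(3,2): Delta=0.9885 Bond=-38.9414
(3,3): Delta=1.0000 Bond=-39.8547
V0=47.3204

Under the risk-neutral measure, an up-move has probability p* = (R−d)/(u−d) = 0.8437 and values discount at R = 1.17.
Terminal payoffs: V(4,0)=0.0000, V(4,1)=0.0000, V(4,2)=0.0000, V(4,3)=46.2847, V(4,4)=140.6741
  t=3,j=0: stock 18.0034 → up 22.8643 (V=0.0000), down 11.3421 (V=0.0000). Price 0.0000; hedge Δ=0.0000, bond B=0.0000.
  t=3,j=1: stock 36.2925 → up 46.0915 (V=0.0000), down 22.8643 (V=0.0000). Price 0.0000; hedge Δ=0.0000, bond B=0.0000.
  t=3,j=2: stock 73.1611 → up 92.9147 (V=46.2847), down 46.0915 (V=0.0000). Price 33.3784; hedge Δ=0.9885, bond B=-38.9414.
  t=3,j=3: stock 147.4836 → up 187.3041 (V=140.6741), down 92.9147 (V=46.2847). Price 107.6289; hedge Δ=1.0000, bond B=-39.8547.
  t=2,j=0: stock 28.5768 → up 36.2925 (V=0.0000), down 18.0034 (V=0.0000). Price 0.0000; hedge Δ=0.0000, bond B=0.0000.
  t=2,j=1: stock 57.6072 → up 73.1611 (V=33.3784), down 36.2925 (V=0.0000). Price 24.0709; hedge Δ=0.9053, bond B=-28.0828.
  t=2,j=2: stock 116.1288 → up 147.4836 (V=107.6289), down 73.1611 (V=33.3784). Price 82.0746; hedge Δ=0.9990, bond B=-33.9419.
  t=1,j=0: stock 45.3600 → up 57.6072 (V=24.0709), down 28.5768 (V=0.0000). Price 17.3588; hedge Δ=0.8292, bond B=-20.2520.
  t=1,j=1: stock 91.4400 → up 116.1288 (V=82.0746), down 57.6072 (V=24.0709). Price 62.4030; hedge Δ=0.9911, bond B=-28.2277.
  t=0,j=0: stock 72.0000 → up 91.4400 (V=62.4030), down 45.3600 (V=17.3588). Price 47.3204; hedge Δ=0.9775, bond B=-23.0611.
Check: Δ(0,0)·S0 + B(0,0) = 47.3204 = V0.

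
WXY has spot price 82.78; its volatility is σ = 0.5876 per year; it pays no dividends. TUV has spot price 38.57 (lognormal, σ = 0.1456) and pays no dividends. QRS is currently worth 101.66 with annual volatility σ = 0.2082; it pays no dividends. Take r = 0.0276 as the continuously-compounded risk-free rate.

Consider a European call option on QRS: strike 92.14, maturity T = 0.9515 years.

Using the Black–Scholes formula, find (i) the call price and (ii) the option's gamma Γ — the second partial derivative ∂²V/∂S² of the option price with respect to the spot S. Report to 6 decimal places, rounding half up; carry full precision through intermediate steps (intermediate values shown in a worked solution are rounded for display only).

σ√T = 0.2082·√0.9515 = 0.203088
d₁ = (ln(S/K) + (r+σ²/2)T) / (σ√T) = (ln(101.66/92.14) + (0.0276+0.2082²/2)·0.9515) / 0.203088 = (0.098325 + 0.046884) / 0.203088 = 0.715002
d₂ = d₁ − σ√T = 0.715002 − 0.203088 = 0.511914
e^{−rT} = 0.974080
N(d₁) = 0.762696,  N(d₂) = 0.695644
Call price V = S·N(d₁) − K·e^{−rT}·N(d₂) = 77.535683 − 62.435303 = 15.100381
φ(d₁) = (1/√(2π))·e^{−d₁²/2} = 0.308957
Γ = φ(d₁) / (S·σ·√T) = 0.014965

price = 15.100381
Γ = 0.014965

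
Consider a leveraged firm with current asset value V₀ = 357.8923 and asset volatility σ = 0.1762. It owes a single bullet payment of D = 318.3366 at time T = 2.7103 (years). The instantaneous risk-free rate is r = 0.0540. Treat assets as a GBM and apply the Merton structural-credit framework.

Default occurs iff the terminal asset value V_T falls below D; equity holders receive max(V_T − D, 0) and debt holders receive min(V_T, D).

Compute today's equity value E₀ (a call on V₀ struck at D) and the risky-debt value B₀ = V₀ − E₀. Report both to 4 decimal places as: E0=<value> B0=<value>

E0=91.8405 B0=266.0518

Apply the equity-as-call identities (strike 318.3366, horizon 2.7103 years):
d₁ = [ln(V₀/D) + (r + σ²/2)T] / (σ√T)
   = [ln(357.8923/318.3366) + (0.0540 + 0.5·0.1762²)·2.7103] / (0.1762·√2.7103)
   = [0.117123 + 0.188429] / 0.290078 = 1.053343
d₂ = d₁ − σ√T = 1.053343 − 0.290078 = 0.763265
N(d₁) = 0.853908,  N(d₂) = 0.777347,  e^(−rT) = 0.863850
E₀ = V₀·N(d₁) − D·e^(−rT)·N(d₂)
   = 357.8923·0.853908 − 318.3366·0.863850·0.777347 = 91.840452
B₀ = V₀ − E₀ = 357.8923 − 91.840452 = 266.051848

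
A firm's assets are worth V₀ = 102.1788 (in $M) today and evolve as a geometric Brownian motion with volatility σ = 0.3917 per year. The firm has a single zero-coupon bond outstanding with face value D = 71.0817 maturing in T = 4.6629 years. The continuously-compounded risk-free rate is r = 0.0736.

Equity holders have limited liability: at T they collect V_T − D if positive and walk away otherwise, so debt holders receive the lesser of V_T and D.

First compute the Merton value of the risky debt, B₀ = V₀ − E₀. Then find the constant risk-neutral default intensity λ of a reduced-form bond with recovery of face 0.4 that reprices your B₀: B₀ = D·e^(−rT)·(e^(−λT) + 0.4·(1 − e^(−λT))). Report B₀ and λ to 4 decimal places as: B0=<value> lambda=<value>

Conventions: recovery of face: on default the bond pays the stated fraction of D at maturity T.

B0=43.9269 lambda=0.0519

With assets at 102.1788 and a single debt payment of 71.0817 at 4.6629 years:
d₁ = [ln(V₀/D) + (r + σ²/2)T] / (σ√T)
   = [ln(102.1788/71.0817) + (0.0736 + 0.5·0.3917²)·4.6629] / (0.3917·√4.6629)
   = [0.362894 + 0.700901] / 0.845827 = 1.257698
d₂ = d₁ − σ√T = 1.257698 − 0.845827 = 0.411871
N(d₁) = 0.895750,  N(d₂) = 0.659783,  e^(−rT) = 0.709504
E₀ = V₀·N(d₁) − D·e^(−rT)·N(d₂)
   = 102.1788·0.895750 − 71.0817·0.709504·0.659783 = 58.251950
B₀ = V₀ − E₀ = 102.1788 − 58.251950 = 43.926850
e^(−λT) = (B₀·e^(rT)/D − 0.4)/(1 − 0.4) = (43.9269·1.409436/71.0817 − 0.4)/0.6 = 0.78499958
λ = −ln(0.78499958)/4.6629 = 0.051914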